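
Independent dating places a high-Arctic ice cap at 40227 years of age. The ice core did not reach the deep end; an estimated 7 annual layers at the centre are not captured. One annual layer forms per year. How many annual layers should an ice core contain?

One annual layer per year gives 40227 annual layers over 40227 years.
40227 − 7 missed = 40220 annual layers expected in the prepared section.

40220 annual layers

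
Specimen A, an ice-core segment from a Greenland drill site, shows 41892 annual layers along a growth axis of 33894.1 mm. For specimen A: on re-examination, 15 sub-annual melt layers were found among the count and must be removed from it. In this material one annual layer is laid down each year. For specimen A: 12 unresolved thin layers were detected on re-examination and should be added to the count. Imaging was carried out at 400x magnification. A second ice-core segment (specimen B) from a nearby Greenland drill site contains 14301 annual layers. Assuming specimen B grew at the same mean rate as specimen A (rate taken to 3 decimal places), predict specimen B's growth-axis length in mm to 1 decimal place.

11569.5 mm

Specimen A: adjusted count: 41892 − 15 + 12 = 41889 annual layers.
A: Extension rate ≈ 33894.1 / 41889 = 0.809 mm/yr.
B's length ≈ 0.809 × 14301 = 11569.5 mm.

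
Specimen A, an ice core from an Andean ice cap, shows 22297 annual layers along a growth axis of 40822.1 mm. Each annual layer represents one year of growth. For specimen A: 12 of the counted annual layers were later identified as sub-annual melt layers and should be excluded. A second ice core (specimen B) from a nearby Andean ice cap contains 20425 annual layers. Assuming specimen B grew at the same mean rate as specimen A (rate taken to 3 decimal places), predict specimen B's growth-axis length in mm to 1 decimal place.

37418.6 mm

Specimen A: after corrections the count is 22297 − 12 = 22285 annual layers.
A: Extension rate ≈ 40822.1 / 22285 = 1.832 mm per year.
Length of B = 1.832 × 20425 = 37418.6 mm.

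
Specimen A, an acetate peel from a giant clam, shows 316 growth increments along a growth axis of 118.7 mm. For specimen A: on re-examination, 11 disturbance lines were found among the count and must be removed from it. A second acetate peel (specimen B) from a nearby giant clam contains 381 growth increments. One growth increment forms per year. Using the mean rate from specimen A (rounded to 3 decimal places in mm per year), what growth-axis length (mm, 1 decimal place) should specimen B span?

Specimen A: adjusted count: 316 − 11 = 305 growth increments.
A: Extension rate ≈ 118.7 / 305 = 0.389 mm/year.
B's length ≈ 0.389 × 381 = 148.2 mm.

148.2 mm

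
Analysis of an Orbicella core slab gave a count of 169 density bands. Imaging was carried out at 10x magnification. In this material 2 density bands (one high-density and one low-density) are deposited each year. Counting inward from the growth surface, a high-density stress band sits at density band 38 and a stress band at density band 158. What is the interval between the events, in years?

Separation: 158 − 38 = 120 density bands.
Dividing by 2 density bands per year: 120 / 2 = 60 years.

60 years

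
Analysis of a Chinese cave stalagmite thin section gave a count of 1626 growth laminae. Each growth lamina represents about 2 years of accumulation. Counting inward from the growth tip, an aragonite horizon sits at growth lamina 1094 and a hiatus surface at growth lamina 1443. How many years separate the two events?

The two markers are separated by 1443 − 1094 = 349 growth laminae.
Multiplying by 2 years per growth lamina: 349 × 2 = 698 years.

698 yr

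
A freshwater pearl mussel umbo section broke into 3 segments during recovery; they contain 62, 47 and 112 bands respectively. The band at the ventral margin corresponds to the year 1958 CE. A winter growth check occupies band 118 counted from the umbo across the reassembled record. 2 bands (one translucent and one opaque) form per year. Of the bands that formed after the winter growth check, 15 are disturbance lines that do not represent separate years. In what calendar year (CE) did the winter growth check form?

1914 CE

Total bands = 62 + 47 + 112 = 221.
221 − 118 = 103 bands lie beyond the winter growth check toward the ventral margin.
Removing the 15 false bands leaves 103 − 15 = 88 true bands beyond the winter growth check.
Dividing by 2 bands per year: 88 / 2 = 44 years.
1958 − 44 = 1914 CE.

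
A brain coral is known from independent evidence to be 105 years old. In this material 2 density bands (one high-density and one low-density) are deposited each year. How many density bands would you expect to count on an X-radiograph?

Expected density bands: 105 × 2 = 210.
So 210 density bands should be present.

210 density bands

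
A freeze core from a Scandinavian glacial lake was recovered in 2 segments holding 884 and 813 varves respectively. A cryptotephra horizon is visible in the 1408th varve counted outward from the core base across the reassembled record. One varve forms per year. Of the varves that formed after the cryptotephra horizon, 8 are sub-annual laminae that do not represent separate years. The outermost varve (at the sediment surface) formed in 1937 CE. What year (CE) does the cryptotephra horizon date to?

1656 CE

Total varves = 884 + 813 = 1697.
Between varve 1408 and the sediment surface there are 1697 − 1408 = 289 varves.
Excluding 8 false varves: 289 − 8 = 281.
The varve at the sediment surface is 1937 CE, so the cryptotephra horizon dates to 1937 − 281 = 1656 CE.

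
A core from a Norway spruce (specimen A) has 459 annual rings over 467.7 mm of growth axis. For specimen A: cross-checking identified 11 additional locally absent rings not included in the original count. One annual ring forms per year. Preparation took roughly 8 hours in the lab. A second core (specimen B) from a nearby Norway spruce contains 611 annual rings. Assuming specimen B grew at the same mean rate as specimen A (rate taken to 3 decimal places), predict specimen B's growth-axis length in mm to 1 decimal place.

607.9 mm

Specimen A: adjusted count: 459 + 11 = 470 annual rings.
A: 467.7 mm over 470 years gives 467.7 / 470 ≈ 0.995 mm per year.
B's length ≈ 0.995 × 611 = 607.9 mm.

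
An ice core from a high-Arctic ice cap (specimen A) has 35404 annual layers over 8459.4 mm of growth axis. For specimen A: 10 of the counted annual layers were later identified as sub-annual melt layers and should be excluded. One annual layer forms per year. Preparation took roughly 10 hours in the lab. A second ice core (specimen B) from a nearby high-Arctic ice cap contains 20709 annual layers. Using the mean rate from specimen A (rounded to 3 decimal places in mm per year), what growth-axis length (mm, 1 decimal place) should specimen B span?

Specimen A: true annual layer count = 35404 − 10 = 35394.
A: Extension rate ≈ 8459.4 / 35394 = 0.239 mm/year.
Length of B = 0.239 × 20709 = 4949.5 mm.

4949.5 mm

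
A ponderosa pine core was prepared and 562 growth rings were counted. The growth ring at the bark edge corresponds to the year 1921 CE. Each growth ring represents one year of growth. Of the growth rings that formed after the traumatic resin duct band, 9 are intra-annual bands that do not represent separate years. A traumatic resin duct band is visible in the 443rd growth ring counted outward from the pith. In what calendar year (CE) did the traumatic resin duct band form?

The traumatic resin duct band sits at growth ring 443 from the pith, so 562 − 443 = 119 growth rings formed after it.
119 − 9 false = 110 true growth rings after the traumatic resin duct band.
1921 − 110 = 1811 CE.

1811 CE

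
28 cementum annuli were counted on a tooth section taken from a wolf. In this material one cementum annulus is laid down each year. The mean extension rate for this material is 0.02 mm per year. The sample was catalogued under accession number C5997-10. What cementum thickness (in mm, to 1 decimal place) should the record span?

0.6 mm

28 years of growth are recorded.
Length ≈ 0.02 × 28 = 0.6 mm.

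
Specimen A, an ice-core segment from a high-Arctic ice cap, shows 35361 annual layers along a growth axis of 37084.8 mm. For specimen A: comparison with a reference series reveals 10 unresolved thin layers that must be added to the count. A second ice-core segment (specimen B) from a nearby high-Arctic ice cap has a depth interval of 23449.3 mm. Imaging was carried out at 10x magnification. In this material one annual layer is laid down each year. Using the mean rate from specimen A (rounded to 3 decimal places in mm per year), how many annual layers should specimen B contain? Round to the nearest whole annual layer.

Specimen A: adjusted count: 35361 + 10 = 35371 annual layers.
A: Mean rate = 37084.8 mm / 35371 years ≈ 1.048 mm per year.
Specimen B: 23449.3 mm / 1.048 mm per year = 22375.29 years ≈ 22375 annual layers.

22375 annual layers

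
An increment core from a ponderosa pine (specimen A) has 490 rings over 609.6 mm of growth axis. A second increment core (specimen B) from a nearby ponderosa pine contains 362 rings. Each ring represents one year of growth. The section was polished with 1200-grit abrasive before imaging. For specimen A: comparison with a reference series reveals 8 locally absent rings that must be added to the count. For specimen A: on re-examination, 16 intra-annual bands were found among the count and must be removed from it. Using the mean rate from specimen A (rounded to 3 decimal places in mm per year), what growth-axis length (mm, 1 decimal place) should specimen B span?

Specimen A: after corrections the count is 490 − 16 + 8 = 482 rings.
A: 609.6 mm over 482 years gives 609.6 / 482 ≈ 1.265 mm/yr.
B's length ≈ 1.265 × 362 = 457.9 mm.

457.9 mm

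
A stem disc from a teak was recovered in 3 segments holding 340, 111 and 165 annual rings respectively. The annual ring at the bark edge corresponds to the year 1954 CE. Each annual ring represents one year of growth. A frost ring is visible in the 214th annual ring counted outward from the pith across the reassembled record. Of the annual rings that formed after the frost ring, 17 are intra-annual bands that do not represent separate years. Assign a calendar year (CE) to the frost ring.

1569 CE

Total annual rings = 340 + 111 + 165 = 616.
Between annual ring 214 and the bark edge there are 616 − 214 = 402 annual rings.
402 − 17 false = 385 true annual rings after the frost ring.
Counting back 385 years from 1954 CE places the frost ring in 1954 − 385 = 1569 CE.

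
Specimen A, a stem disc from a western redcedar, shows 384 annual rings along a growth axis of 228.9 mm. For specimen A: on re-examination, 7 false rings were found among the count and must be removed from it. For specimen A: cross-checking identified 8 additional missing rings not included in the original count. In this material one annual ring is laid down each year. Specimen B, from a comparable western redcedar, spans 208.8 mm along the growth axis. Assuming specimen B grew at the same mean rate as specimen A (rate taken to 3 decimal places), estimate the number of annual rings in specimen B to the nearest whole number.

Specimen A: after corrections the count is 384 − 7 + 8 = 385 annual rings.
A: Mean rate = 228.9 mm / 385 years ≈ 0.595 mm/yr.
For B, 208.8 / 0.595 = 350.92 years ≈ 351 annual rings.

351 annual rings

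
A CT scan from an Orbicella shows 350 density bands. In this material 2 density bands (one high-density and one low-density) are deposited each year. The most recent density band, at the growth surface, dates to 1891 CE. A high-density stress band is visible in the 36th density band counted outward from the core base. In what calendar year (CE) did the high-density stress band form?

1734 CE

Between density band 36 and the growth surface there are 350 − 36 = 314 density bands.
Dividing by 2 density bands per year: 314 / 2 = 157 years.
1891 − 157 = 1734 CE.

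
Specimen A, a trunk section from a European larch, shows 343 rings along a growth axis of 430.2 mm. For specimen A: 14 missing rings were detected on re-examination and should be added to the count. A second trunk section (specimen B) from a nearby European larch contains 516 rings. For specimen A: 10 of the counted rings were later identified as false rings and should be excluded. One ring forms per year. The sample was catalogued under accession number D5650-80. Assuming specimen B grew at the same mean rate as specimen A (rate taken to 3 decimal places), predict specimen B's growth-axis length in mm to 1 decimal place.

Specimen A: after corrections the count is 343 − 10 + 14 = 347 rings.
A: 430.2 mm over 347 years gives 430.2 / 347 ≈ 1.240 mm/yr.
Length of B = 1.240 × 516 = 639.8 mm.

639.8 mm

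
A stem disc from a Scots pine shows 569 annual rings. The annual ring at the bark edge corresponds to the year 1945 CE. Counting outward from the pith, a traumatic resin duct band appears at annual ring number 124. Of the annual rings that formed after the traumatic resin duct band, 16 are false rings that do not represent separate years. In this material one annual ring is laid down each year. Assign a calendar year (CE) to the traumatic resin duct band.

569 − 124 = 445 annual rings lie beyond the traumatic resin duct band toward the bark edge.
445 − 16 false = 429 true annual rings after the traumatic resin duct band.
1945 − 429 = 1516 CE.

1516 CE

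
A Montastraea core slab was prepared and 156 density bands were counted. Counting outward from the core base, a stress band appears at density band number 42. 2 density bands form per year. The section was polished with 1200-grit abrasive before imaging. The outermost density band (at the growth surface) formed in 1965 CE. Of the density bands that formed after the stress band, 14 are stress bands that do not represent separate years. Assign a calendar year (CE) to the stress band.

156 − 42 = 114 density bands lie beyond the stress band toward the growth surface.
Excluding 14 false density bands: 114 − 14 = 100.
With 2 density bands per year, 100 / 2 = 50 years.
Counting back 50 years from 1965 CE places the stress band in 1965 − 50 = 1915 CE.

1915 CE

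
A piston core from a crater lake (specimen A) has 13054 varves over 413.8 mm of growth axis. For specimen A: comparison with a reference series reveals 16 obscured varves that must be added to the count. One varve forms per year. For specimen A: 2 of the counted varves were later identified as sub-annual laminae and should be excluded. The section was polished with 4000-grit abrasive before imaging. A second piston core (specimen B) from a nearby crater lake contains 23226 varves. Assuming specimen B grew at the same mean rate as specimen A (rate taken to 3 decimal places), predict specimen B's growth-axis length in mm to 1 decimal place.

Specimen A: true varve count = 13054 − 2 + 16 = 13068.
A: Mean rate = 413.8 mm / 13068 years ≈ 0.032 mm/yr.
Length of B = 0.032 × 23226 = 743.2 mm.

743.2 mm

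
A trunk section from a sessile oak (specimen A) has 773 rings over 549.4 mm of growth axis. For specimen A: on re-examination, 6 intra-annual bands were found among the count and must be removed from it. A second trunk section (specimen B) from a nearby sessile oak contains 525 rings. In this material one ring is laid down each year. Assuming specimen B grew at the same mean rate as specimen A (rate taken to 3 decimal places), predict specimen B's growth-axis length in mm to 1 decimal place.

375.9 mm

Specimen A: correcting the raw count gives 773 − 6 = 767 true rings.
A: Extension rate ≈ 549.4 / 767 = 0.716 mm/year.
B's length ≈ 0.716 × 525 = 375.9 mm.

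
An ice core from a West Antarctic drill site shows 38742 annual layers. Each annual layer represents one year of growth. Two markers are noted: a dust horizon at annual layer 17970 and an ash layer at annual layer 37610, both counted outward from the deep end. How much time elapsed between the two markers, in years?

19640 years

The two markers are separated by 37610 − 17970 = 19640 annual layers.
One annual layer per year makes the interval 19640 years.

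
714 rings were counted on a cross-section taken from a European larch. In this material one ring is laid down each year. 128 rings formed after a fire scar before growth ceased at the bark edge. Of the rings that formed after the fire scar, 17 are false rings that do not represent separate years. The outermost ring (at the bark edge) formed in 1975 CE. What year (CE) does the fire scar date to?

128 rings formed after the fire scar.
Removing the 17 false rings leaves 128 − 17 = 111 true rings beyond the fire scar.
1975 − 111 = 1864 CE.

1864 CE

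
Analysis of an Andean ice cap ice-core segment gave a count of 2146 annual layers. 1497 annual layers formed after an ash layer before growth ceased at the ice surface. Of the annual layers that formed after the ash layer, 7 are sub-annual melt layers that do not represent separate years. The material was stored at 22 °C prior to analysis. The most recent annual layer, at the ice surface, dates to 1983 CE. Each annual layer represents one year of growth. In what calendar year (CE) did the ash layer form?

493 CE

There are 1497 annual layers younger than the ash layer.
Excluding 7 false annual layers: 1497 − 7 = 1490.
1983 − 1490 = 493 CE.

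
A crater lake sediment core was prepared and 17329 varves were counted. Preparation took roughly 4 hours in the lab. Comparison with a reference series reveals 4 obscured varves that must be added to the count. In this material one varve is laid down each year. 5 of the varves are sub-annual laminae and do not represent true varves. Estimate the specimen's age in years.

17328 yr

Adjusted count: 17329 − 5 + 4 = 17328 varves.
One varve per year makes the duration 17328 years.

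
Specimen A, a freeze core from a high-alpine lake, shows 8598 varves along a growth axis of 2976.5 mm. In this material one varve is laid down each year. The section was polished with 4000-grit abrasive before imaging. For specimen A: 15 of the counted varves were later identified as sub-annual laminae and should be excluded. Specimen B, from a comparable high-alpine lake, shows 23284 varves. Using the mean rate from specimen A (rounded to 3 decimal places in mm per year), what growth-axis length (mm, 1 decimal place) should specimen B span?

8079.5 mm

Specimen A: correcting the raw count gives 8598 − 15 = 8583 true varves.
A: 2976.5 mm over 8583 years gives 2976.5 / 8583 ≈ 0.347 mm/year.
B's length ≈ 0.347 × 23284 = 8079.5 mm.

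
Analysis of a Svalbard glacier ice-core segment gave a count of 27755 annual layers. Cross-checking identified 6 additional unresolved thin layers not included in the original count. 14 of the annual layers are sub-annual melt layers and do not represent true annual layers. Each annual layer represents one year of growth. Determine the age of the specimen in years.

After corrections the count is 27755 − 14 + 6 = 27747 annual layers.
At one annual layer per year, that is 27747 years.

27747 years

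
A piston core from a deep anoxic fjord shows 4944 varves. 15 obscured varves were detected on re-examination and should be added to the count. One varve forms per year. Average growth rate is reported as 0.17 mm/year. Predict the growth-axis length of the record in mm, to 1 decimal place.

843.0 mm

After corrections the count is 4944 + 15 = 4959 varves.
Predicted length = 0.17 mm/year × 4959 years = 843.0 mm.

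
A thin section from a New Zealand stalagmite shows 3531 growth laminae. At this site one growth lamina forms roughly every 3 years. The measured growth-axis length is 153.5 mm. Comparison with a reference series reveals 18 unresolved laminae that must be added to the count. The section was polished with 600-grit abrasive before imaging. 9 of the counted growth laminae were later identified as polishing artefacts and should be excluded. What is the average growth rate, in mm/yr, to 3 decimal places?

0.014 mm/yr

True growth lamina count = 3531 − 9 + 18 = 3540.
Multiplying by 3 years per growth lamina: 3540 × 3 = 10620 years.
Mean rate = 153.5 mm / 10620 years ≈ 0.014 mm/yr.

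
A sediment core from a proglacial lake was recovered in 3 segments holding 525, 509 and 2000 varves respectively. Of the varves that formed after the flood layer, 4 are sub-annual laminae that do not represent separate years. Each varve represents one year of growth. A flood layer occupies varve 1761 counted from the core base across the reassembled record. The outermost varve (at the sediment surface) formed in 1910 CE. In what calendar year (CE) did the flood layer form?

641 CE

Total varves = 525 + 509 + 2000 = 3034.
The flood layer sits at varve 1761 from the core base, so 3034 − 1761 = 1273 varves formed after it.
Excluding 4 false varves: 1273 − 4 = 1269.
Counting back 1269 years from 1910 CE places the flood layer in 1910 − 1269 = 641 CE.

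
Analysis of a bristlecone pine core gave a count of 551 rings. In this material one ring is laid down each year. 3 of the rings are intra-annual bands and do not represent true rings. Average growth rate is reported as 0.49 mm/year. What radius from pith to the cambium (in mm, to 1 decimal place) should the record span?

268.5 mm

Adjusted count: 551 − 3 = 548 rings.
Length ≈ 0.49 × 548 = 268.5 mm.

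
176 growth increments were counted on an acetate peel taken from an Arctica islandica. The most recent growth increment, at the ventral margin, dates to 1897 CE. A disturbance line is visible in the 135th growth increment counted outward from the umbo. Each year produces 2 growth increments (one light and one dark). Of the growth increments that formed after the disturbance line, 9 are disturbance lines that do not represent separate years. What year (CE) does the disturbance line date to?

Between growth increment 135 and the ventral margin there are 176 − 135 = 41 growth increments.
Excluding 9 false growth increments: 41 − 9 = 32.
Dividing by 2 growth increments per year: 32 / 2 = 16 years.
Counting back 16 years from 1897 CE places the disturbance line in 1897 − 16 = 1881 CE.

1881 CE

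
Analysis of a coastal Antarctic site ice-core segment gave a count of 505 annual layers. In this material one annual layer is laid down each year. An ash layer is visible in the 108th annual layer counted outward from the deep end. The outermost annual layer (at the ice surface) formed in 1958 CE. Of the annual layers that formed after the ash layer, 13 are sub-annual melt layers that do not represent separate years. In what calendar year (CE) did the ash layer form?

505 − 108 = 397 annual layers lie beyond the ash layer toward the ice surface.
397 − 13 false = 384 true annual layers after the ash layer.
1958 − 384 = 1574 CE.

1574 CE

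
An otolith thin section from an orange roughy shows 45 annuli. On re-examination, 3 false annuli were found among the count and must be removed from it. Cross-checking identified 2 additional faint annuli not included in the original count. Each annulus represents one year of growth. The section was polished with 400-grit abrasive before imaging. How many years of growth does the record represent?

Correcting the raw count gives 45 − 3 + 2 = 44 true annuli.
At one annulus per year, that is 44 years.

44 years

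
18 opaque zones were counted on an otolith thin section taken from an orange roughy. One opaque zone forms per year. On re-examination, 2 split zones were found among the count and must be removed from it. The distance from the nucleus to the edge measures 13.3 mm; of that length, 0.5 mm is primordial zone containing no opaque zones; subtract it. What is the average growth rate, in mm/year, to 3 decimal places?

Correcting the raw count gives 18 − 2 = 16 true opaque zones.
Net length = 13.3 − 0.5 = 12.8 mm.
Extension rate ≈ 12.8 / 16 = 0.800 mm/year.

0.800 mm/year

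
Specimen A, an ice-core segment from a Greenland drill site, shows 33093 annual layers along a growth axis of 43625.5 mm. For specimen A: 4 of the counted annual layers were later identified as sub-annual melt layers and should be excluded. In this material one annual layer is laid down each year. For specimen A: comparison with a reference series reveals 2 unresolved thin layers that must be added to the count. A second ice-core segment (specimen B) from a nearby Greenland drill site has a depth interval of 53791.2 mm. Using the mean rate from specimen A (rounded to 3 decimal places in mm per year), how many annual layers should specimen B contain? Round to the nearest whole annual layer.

Specimen A: true annual layer count = 33093 − 4 + 2 = 33091.
A: 43625.5 mm over 33091 years gives 43625.5 / 33091 ≈ 1.318 mm/year.
For B, 53791.2 / 1.318 = 40812.75 years ≈ 40813 annual layers.

40813 annual layers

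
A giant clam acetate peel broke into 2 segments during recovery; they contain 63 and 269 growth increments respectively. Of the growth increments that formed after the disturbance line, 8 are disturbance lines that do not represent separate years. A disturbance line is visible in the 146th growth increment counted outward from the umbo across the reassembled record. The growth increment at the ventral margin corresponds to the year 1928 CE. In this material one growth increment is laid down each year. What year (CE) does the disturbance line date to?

Total growth increments = 63 + 269 = 332.
332 − 146 = 186 growth increments lie beyond the disturbance line toward the ventral margin.
186 − 8 false = 178 true growth increments after the disturbance line.
Counting back 178 years from 1928 CE places the disturbance line in 1928 − 178 = 1750 CE.

1750 CE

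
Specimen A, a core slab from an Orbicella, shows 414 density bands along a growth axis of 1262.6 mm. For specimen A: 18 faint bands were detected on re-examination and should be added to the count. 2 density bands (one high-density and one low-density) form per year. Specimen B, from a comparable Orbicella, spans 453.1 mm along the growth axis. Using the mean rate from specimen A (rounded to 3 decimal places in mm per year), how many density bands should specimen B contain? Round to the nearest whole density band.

155 density bands

Specimen A: true density band count = 414 + 18 = 432.
Specimen A: 432 density bands at 2 per year is 432 / 2 = 216 years.
A: Mean rate = 1262.6 mm / 216 years ≈ 5.845 mm per year.
B spans 453.1 / 5.845 = 77.52 years; at 2 density bands per year that is 77.52 × 2 ≈ 155 density bands.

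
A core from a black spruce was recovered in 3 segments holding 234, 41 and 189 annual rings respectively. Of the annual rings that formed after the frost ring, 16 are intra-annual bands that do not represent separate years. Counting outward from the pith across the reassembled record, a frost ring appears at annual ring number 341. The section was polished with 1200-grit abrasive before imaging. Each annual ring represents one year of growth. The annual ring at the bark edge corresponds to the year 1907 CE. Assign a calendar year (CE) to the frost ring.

1800 CE

Total annual rings = 234 + 41 + 189 = 464.
Between annual ring 341 and the bark edge there are 464 − 341 = 123 annual rings.
123 − 16 false = 107 true annual rings after the frost ring.
The annual ring at the bark edge is 1907 CE, so the frost ring dates to 1907 − 107 = 1800 CE.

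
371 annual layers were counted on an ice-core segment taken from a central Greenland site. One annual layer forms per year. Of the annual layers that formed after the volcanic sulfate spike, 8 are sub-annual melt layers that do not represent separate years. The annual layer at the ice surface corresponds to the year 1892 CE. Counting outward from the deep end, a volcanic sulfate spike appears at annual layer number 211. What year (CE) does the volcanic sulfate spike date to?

1740 CE

371 − 211 = 160 annual layers lie beyond the volcanic sulfate spike toward the ice surface.
Excluding 8 false annual layers: 160 − 8 = 152.
Counting back 152 years from 1892 CE places the volcanic sulfate spike in 1892 − 152 = 1740 CE.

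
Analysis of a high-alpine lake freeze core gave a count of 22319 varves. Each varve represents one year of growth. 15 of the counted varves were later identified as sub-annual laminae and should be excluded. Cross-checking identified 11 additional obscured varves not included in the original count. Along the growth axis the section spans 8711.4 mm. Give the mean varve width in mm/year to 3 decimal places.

True varve count = 22319 − 15 + 11 = 22315.
8711.4 mm over 22315 years gives 8711.4 / 22315 ≈ 0.390 mm/year.

0.390 mm/year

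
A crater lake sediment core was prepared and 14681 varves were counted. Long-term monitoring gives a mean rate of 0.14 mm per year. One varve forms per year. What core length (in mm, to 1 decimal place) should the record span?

2055.3 mm

The record spans 14681 years at 0.14 mm per year.
Length ≈ 0.14 × 14681 = 2055.3 mm.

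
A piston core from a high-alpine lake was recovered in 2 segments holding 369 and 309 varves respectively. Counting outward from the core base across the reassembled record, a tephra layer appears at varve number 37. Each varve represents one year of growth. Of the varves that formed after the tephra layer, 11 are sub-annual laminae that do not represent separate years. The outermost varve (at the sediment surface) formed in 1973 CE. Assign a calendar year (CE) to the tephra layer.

Total varves = 369 + 309 = 678.
The tephra layer sits at varve 37 from the core base, so 678 − 37 = 641 varves formed after it.
641 − 11 false = 630 true varves after the tephra layer.
1973 − 630 = 1343 CE.

1343 CE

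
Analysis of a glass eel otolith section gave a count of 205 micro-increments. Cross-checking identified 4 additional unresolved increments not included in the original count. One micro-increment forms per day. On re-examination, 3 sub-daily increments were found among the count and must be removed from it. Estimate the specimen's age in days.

206 days

Correcting the raw count gives 205 − 3 + 4 = 206 true micro-increments.
At one micro-increment per day, that is 206 days.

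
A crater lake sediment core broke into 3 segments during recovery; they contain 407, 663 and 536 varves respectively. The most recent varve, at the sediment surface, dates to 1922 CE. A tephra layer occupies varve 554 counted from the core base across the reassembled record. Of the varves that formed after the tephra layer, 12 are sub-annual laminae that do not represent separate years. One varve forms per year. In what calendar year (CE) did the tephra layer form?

Total varves = 407 + 663 + 536 = 1606.
1606 − 554 = 1052 varves lie beyond the tephra layer toward the sediment surface.
Removing the 12 false varves leaves 1052 − 12 = 1040 true varves beyond the tephra layer.
1922 − 1040 = 882 CE.

882 CE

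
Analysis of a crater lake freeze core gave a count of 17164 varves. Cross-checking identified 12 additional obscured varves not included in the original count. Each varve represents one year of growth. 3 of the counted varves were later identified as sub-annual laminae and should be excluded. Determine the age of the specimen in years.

17173 yr

Correcting the raw count gives 17164 − 3 + 12 = 17173 true varves.
At one varve per year, that is 17173 years.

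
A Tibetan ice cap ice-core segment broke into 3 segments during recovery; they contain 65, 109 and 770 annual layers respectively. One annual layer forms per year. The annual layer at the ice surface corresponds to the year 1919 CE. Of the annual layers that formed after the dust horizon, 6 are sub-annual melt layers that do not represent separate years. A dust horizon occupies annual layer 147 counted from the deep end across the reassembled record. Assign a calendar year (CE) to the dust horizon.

1128 CE

Total annual layers = 65 + 109 + 770 = 944.
944 − 147 = 797 annual layers lie beyond the dust horizon toward the ice surface.
797 − 6 false = 791 true annual layers after the dust horizon.
The annual layer at the ice surface is 1919 CE, so the dust horizon dates to 1919 − 791 = 1128 CE.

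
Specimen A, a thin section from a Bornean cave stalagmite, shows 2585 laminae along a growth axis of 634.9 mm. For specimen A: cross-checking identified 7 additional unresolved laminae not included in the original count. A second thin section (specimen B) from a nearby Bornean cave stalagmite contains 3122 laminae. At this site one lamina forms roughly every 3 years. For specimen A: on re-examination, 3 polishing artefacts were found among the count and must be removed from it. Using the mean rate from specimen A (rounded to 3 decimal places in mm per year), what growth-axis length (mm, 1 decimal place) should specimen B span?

768.0 mm

Specimen A: true lamina count = 2585 − 3 + 7 = 2589.
Specimen A: at 3 years per lamina, 2589 × 3 = 7767 years.
A: Mean rate = 634.9 mm / 7767 years ≈ 0.082 mm/yr.
Specimen B: at 3 years per lamina, 3122 × 3 = 9366 years. Length of B = 0.082 × 9366 = 768.0 mm.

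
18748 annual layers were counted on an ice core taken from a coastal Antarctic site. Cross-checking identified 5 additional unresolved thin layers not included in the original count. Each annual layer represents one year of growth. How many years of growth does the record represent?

Correcting the raw count gives 18748 + 5 = 18753 true annual layers.
With a one-to-one annual layer periodicity this is 18753 years.

18753 yr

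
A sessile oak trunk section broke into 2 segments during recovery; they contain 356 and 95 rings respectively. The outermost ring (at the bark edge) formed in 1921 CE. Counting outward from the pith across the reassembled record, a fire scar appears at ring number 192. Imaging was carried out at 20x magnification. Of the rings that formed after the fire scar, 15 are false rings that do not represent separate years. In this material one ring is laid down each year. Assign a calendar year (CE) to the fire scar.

Total rings = 356 + 95 = 451.
Between ring 192 and the bark edge there are 451 − 192 = 259 rings.
259 − 15 false = 244 true rings after the fire scar.
1921 − 244 = 1677 CE.

1677 CE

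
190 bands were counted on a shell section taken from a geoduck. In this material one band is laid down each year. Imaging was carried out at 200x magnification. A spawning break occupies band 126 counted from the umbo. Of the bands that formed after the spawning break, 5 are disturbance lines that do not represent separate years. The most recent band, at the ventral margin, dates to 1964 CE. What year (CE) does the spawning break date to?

Between band 126 and the ventral margin there are 190 − 126 = 64 bands.
Removing the 5 false bands leaves 64 − 5 = 59 true bands beyond the spawning break.
The band at the ventral margin is 1964 CE, so the spawning break dates to 1964 − 59 = 1905 CE.

1905 CE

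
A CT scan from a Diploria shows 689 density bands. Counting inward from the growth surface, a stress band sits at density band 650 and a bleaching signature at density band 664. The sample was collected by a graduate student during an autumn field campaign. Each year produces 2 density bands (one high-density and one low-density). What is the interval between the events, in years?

664 − 650 = 14 density bands lie between the two events.
Dividing by 2 density bands per year: 14 / 2 = 7 years.

7 years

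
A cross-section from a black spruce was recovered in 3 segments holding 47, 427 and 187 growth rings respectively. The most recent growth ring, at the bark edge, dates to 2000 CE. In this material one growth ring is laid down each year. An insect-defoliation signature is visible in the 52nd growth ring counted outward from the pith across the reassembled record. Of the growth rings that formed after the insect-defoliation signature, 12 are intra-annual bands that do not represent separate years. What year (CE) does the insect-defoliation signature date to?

1403 CE

Total growth rings = 47 + 427 + 187 = 661.
661 − 52 = 609 growth rings lie beyond the insect-defoliation signature toward the bark edge.
Removing the 12 false growth rings leaves 609 − 12 = 597 true growth rings beyond the insect-defoliation signature.
The growth ring at the bark edge is 2000 CE, so the insect-defoliation signature dates to 2000 − 597 = 1403 CE.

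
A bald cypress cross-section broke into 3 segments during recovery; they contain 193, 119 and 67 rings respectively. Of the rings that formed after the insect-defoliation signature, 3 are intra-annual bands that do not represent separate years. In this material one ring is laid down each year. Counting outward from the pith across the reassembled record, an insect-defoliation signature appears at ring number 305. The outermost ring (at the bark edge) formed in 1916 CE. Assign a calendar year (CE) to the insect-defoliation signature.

1845 CE

Total rings = 193 + 119 + 67 = 379.
The insect-defoliation signature sits at ring 305 from the pith, so 379 − 305 = 74 rings formed after it.
74 − 3 false = 71 true rings after the insect-defoliation signature.
The ring at the bark edge is 1916 CE, so the insect-defoliation signature dates to 1916 − 71 = 1845 CE.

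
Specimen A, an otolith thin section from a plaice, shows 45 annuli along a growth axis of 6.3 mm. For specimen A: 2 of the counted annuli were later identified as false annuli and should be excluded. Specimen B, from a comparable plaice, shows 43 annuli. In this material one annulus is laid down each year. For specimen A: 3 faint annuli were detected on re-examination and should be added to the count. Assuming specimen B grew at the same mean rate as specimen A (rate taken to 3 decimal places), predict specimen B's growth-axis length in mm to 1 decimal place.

Specimen A: correcting the raw count gives 45 − 2 + 3 = 46 true annuli.
A: Extension rate ≈ 6.3 / 46 = 0.137 mm per year.
Length of B = 0.137 × 43 = 5.9 mm.

5.9 mm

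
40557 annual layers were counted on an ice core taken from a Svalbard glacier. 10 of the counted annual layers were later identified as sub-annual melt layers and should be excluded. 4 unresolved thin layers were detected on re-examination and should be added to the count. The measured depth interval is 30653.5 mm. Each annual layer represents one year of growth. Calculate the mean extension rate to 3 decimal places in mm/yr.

0.756 mm/yr

True annual layer count = 40557 − 10 + 4 = 40551.
Extension rate ≈ 30653.5 / 40551 = 0.756 mm/yr.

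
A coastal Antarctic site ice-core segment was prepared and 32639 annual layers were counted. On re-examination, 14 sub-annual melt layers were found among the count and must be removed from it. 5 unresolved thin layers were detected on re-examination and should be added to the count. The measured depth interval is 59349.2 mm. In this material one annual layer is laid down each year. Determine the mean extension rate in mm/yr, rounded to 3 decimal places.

1.819 mm/yr

After corrections the count is 32639 − 14 + 5 = 32630 annual layers.
Extension rate ≈ 59349.2 / 32630 = 1.819 mm/yr.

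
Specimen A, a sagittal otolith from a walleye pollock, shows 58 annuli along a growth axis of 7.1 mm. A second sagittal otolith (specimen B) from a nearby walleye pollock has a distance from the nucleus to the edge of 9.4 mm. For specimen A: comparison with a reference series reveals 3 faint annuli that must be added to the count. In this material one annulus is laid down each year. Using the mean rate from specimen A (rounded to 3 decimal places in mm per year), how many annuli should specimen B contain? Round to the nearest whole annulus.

81 annuli

Specimen A: adjusted count: 58 + 3 = 61 annuli.
A: Extension rate ≈ 7.1 / 61 = 0.116 mm per year.
For B, 9.4 / 0.116 = 81.03 years ≈ 81 annuli.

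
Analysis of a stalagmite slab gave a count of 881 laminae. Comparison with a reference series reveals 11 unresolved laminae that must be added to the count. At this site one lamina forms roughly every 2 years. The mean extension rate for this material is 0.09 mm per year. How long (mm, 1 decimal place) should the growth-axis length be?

160.6 mm

Correcting the raw count gives 881 + 11 = 892 true laminae.
At 2 years per lamina, 892 × 2 = 1784 years.
Predicted length = 0.09 mm/year × 1784 years = 160.6 mm.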